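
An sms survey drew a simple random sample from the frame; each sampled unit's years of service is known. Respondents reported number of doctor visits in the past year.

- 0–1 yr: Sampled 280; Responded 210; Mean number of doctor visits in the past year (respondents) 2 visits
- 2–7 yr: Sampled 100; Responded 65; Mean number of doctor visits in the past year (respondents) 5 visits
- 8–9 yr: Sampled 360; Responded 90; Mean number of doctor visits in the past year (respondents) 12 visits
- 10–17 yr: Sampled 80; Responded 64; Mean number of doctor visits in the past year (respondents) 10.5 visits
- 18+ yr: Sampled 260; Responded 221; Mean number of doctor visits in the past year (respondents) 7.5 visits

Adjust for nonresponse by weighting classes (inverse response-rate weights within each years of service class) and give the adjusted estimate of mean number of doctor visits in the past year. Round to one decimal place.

Response rates by class: 0–1 yr 210/280 = 75%, 2–7 yr 65/100 = 65%, 8–9 yr 90/360 = 25%, 10–17 yr 64/80 = 80%, 18+ yr 221/260 = 85%.
Weighting each respondent by the inverse class response rate inflates each class back to its sampled size, so the class weight is n_sampled:
  0–1 yr: 280 × 2 = 560
  2–7 yr: 100 × 5 = 500
  8–9 yr: 360 × 12 = 4320
  10–17 yr: 80 × 10.5 = 840
  18+ yr: 260 × 7.5 = 1950
Adjusted estimate = 8170 / 1,080 = 7.56482 → 7.6.

7.6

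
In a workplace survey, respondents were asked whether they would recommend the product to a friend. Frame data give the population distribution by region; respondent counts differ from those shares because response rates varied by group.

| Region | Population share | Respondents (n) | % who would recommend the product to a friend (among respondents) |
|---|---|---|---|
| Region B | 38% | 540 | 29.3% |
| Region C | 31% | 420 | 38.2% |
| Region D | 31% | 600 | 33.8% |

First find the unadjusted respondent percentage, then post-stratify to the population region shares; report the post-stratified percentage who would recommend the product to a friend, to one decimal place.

33.5%

Without adjustment, the pooled respondent share is:
  (540/1560)×29.3 + (420/1560)×38.2 + (600/1560)×33.8 = 33.4269%
Reweighting by population region shares:
  0.38×29.3 + 0.31×38.2 + 0.31×33.8 = 33.454%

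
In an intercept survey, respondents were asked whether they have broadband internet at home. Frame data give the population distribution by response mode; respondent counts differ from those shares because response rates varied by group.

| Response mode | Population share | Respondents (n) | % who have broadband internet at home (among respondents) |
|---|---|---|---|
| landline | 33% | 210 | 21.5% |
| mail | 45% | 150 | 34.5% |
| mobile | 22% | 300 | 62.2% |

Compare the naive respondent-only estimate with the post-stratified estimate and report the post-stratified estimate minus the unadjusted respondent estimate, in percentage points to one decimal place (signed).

Without adjustment, the pooled respondent share is:
  (210/660)×21.5 + (150/660)×34.5 + (300/660)×62.2 = 42.9545%
Post-stratifying to population shares instead:
  0.33×21.5 + 0.45×34.5 + 0.22×62.2 = 36.304%
Difference = 36.304 − 42.9545 = -6.6505 pp.

-6.7 percentage points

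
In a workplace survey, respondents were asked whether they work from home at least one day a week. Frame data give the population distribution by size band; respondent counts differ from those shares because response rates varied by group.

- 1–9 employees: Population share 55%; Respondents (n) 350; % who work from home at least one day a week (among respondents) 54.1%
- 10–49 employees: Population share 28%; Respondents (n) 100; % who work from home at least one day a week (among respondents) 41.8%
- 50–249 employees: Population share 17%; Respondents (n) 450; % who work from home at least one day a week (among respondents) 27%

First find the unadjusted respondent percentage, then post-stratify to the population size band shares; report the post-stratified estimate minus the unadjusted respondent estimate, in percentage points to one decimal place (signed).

+6.9 percentage points

Naive respondent-only estimate (weights = respondent counts):
  (350/900)×54.1 + (100/900)×41.8 + (450/900)×27 = 39.1833%
Post-stratifying to population shares instead:
  0.55×54.1 + 0.28×41.8 + 0.17×27 = 46.049%
Difference = 46.049 − 39.1833 = 6.8657 pp.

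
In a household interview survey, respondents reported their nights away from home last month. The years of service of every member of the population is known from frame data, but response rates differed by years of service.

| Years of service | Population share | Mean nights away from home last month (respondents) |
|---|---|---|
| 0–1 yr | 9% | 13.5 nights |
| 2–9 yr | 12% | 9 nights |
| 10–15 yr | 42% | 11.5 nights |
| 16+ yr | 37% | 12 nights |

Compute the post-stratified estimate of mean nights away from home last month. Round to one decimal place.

Post-stratification weights by population share, not respondent share:
  0–1 yr: 0.09 × 13.5 = 1.215
  2–9 yr: 0.12 × 9 = 1.08
  10–15 yr: 0.42 × 11.5 = 4.83
  16+ yr: 0.37 × 12 = 4.44
Post-stratified estimate = 11.565 → 11.6.

11.6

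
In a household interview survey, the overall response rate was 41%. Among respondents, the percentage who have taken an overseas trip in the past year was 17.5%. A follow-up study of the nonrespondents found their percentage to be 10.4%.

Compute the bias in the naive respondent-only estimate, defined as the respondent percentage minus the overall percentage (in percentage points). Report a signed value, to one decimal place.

+4.2 percentage points

Nonresponse fraction = 1 − 0.41 = 0.59.
Bias = (nonresponse fraction) × (respondent percentage − nonrespondent percentage)
     = 0.59 × (17.5 − 10.4) = 0.59 × 7.1 = 4.189.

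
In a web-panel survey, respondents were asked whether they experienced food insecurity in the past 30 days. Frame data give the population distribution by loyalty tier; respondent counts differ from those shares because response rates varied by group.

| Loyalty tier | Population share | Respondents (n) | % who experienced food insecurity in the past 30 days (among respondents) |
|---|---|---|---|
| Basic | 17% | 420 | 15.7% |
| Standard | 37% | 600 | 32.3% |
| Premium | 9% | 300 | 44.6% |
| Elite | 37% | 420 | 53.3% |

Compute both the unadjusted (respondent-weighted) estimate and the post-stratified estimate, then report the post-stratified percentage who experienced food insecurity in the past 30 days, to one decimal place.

Naive respondent-only estimate (weights = respondent counts):
  (420/1740)×15.7 + (600/1740)×32.3 + (300/1740)×44.6 + (420/1740)×53.3 = 35.4828%
Post-stratified estimate weights by population shares:
  0.17×15.7 + 0.37×32.3 + 0.09×44.6 + 0.37×53.3 = 38.355%

38.4%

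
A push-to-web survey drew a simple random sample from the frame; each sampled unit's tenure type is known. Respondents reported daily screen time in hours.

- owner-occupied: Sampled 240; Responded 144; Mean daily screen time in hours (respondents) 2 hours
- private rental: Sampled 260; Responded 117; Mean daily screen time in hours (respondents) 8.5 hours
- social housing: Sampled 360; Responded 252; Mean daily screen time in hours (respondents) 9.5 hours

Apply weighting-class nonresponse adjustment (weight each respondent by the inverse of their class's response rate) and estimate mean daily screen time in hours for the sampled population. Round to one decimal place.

7.1

Class response rates: owner-occupied 144/240 = 60%, private rental 117/260 = 45%, social housing 252/360 = 70%.
Each respondent's weight = sampled/responded in their class; summing within a class gives n_sampled, so:
  owner-occupied: 240 × 2 = 480
  private rental: 260 × 8.5 = 2210
  social housing: 360 × 9.5 = 3420
Adjusted estimate = 6110 / 860 = 7.10465 → 7.1.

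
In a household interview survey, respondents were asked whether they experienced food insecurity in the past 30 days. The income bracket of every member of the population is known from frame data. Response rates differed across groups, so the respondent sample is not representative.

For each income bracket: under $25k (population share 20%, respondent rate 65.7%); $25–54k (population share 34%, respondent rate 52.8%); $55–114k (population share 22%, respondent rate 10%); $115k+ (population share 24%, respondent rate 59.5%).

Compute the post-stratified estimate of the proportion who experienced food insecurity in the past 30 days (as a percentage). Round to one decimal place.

47.6%

Each cell contributes population-share × respondent value:
  under $25k: 0.2 × 65.7 = 13.14
  $25–54k: 0.34 × 52.8 = 17.952
  $55–114k: 0.22 × 10 = 2.2
  $115k+: 0.24 × 59.5 = 14.28
Post-stratified estimate = 47.572 → 47.6%.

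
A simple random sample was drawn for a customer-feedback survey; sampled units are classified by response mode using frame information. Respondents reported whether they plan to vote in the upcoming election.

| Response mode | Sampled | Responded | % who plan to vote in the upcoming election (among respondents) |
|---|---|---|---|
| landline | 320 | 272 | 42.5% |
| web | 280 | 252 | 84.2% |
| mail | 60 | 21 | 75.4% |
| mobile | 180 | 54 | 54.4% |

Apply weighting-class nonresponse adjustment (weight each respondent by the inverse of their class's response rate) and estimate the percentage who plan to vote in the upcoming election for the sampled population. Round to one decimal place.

Class response rates: landline 272/320 = 85%, web 252/280 = 90%, mail 21/60 = 35%, mobile 54/180 = 30%.
Each respondent's weight = sampled/responded in their class; summing within a class gives n_sampled, so:
  landline: 320 × 42.5 = 13,600
  web: 280 × 84.2 = 23,576
  mail: 60 × 75.4 = 4524
  mobile: 180 × 54.4 = 9792
Adjusted estimate = 51,492 / 840 = 61.3 → 61.3%.

61.3%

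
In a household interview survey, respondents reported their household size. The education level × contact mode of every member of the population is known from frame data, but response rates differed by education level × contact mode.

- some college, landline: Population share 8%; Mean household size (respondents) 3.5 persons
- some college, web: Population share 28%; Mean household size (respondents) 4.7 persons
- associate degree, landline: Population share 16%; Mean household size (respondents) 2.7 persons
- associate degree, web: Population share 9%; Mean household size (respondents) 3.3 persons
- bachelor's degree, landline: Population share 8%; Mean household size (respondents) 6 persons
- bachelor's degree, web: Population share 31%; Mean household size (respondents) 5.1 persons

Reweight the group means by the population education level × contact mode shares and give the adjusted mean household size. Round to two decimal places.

4.39

Weight each group's respondent value by its population share:
  some college, landline: 0.08 × 3.5 = 0.28
  some college, web: 0.28 × 4.7 = 1.316
  associate degree, landline: 0.16 × 2.7 = 0.432
  associate degree, web: 0.09 × 3.3 = 0.297
  bachelor's degree, landline: 0.08 × 6 = 0.48
  bachelor's degree, web: 0.31 × 5.1 = 1.581
Post-stratified estimate = 4.386 → 4.39.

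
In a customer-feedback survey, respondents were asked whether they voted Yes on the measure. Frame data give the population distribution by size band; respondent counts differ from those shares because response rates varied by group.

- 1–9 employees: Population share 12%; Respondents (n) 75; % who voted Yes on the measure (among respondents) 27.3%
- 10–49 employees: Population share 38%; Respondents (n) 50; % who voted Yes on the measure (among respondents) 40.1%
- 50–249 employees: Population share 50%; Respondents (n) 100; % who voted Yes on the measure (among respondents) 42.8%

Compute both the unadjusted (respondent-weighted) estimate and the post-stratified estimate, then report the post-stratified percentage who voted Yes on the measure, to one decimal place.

39.9%

Naive respondent-only estimate (weights = respondent counts):
  (75/225)×27.3 + (50/225)×40.1 + (100/225)×42.8 = 37.0333%
Post-stratifying to population shares instead:
  0.12×27.3 + 0.38×40.1 + 0.5×42.8 = 39.914%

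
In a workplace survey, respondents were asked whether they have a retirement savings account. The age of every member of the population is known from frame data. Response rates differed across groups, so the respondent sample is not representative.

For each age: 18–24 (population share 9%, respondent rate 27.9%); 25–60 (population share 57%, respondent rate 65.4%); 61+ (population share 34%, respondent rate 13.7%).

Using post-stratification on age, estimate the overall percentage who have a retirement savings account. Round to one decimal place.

Reweight to the known age distribution:
  18–24: 0.09 × 27.9 = 2.511
  25–60: 0.57 × 65.4 = 37.278
  61+: 0.34 × 13.7 = 4.658
Post-stratified estimate = 44.447 → 44.4%.

44.4%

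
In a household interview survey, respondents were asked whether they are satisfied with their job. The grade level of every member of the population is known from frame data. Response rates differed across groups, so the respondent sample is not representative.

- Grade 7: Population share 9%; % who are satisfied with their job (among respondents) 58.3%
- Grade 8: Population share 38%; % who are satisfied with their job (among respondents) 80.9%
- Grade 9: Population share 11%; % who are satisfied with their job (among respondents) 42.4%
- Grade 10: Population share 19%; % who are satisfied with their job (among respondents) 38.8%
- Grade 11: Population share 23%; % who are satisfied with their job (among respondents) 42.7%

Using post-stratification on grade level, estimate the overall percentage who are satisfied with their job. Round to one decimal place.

Post-stratification weights by population share, not respondent share:
  Grade 7: 0.09 × 58.3 = 5.247
  Grade 8: 0.38 × 80.9 = 30.742
  Grade 9: 0.11 × 42.4 = 4.664
  Grade 10: 0.19 × 38.8 = 7.372
  Grade 11: 0.23 × 42.7 = 9.821
Post-stratified estimate = 57.846 → 57.8%.

57.8%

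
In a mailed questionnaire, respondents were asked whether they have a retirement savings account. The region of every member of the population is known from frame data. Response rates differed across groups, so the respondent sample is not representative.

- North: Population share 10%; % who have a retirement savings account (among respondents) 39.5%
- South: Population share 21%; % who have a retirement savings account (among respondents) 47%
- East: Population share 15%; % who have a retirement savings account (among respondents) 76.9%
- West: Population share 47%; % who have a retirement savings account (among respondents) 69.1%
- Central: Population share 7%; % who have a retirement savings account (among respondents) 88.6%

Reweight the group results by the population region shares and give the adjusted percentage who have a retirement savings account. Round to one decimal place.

64.0%

Weight each group's respondent value by its population share:
  North: 0.1 × 39.5 = 3.95
  South: 0.21 × 47 = 9.87
  East: 0.15 × 76.9 = 11.535
  West: 0.47 × 69.1 = 32.477
  Central: 0.07 × 88.6 = 6.202
Post-stratified estimate = 64.034 → 64.0%.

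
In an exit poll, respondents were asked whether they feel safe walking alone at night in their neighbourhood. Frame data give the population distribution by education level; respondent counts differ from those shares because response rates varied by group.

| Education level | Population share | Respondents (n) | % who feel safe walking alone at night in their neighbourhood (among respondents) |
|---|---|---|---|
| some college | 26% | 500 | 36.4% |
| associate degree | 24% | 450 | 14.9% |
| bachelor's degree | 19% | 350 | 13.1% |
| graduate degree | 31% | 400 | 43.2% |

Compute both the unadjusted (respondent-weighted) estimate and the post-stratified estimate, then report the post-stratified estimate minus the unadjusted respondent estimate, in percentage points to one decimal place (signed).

+1.4 percentage points

Unadjusted (pooled respondent) estimate weights by respondent counts:
  (500/1700)×36.4 + (450/1700)×14.9 + (350/1700)×13.1 + (400/1700)×43.2 = 27.5118%
Reweighting by population education level shares:
  0.26×36.4 + 0.24×14.9 + 0.19×13.1 + 0.31×43.2 = 28.921%
Difference = 28.921 − 27.5118 = 1.4092 pp.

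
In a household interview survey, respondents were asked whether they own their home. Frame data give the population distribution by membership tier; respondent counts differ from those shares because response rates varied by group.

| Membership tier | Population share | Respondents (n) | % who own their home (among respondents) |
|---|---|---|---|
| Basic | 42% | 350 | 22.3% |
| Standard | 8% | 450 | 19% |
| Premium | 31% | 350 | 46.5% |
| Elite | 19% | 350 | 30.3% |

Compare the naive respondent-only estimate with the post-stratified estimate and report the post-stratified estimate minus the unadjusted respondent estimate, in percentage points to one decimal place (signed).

+2.2 percentage points

Naive respondent-only estimate (weights = respondent counts):
  (350/1500)×22.3 + (450/1500)×19 + (350/1500)×46.5 + (350/1500)×30.3 = 28.8233%
Reweighting by population membership tier shares:
  0.42×22.3 + 0.08×19 + 0.31×46.5 + 0.19×30.3 = 31.058%
Difference = 31.058 − 28.8233 = 2.2347 pp.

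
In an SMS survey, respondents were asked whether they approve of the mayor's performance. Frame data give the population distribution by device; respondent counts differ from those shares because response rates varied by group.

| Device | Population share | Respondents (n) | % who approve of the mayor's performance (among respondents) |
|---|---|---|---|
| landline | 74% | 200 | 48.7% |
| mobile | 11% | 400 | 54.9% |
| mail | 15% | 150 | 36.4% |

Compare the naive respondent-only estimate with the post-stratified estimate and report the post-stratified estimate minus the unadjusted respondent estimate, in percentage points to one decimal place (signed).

-2.0 percentage points

Naive respondent-only estimate (weights = respondent counts):
  (200/750)×48.7 + (400/750)×54.9 + (150/750)×36.4 = 49.5467%
Reweighting by population device shares:
  0.74×48.7 + 0.11×54.9 + 0.15×36.4 = 47.537%
Difference = 47.537 − 49.5467 = -2.0097 pp.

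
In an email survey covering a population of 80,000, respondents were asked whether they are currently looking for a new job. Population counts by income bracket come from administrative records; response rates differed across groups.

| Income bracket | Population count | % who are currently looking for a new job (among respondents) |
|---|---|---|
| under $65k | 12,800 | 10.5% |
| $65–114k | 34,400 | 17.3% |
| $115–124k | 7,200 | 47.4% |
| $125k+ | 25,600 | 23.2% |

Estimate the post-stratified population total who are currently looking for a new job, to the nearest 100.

16,600

Apply each group's respondent rate to its population count:
  under $65k: 12,800 × 10.5% = 1344
  $65–114k: 34,400 × 17.3% = 5951.2
  $115–124k: 7,200 × 47.4% = 3412.8
  $125k+: 25,600 × 23.2% = 5939.2
Estimated total = 16647.2 → 16,600.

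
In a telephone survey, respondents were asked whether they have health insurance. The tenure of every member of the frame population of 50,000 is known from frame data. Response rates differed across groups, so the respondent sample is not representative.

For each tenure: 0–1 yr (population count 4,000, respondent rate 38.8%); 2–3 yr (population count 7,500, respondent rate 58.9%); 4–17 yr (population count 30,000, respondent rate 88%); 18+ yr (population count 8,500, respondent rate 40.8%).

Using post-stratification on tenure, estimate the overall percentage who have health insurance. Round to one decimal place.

71.7%

Weight each group's respondent value by its population share:
  0–1 yr: (4,000/50,000) × 38.8 = 3.104
  2–3 yr: (7,500/50,000) × 58.9 = 8.835
  4–17 yr: (30,000/50,000) × 88 = 52.8
  18+ yr: (8,500/50,000) × 40.8 = 6.936
Post-stratified estimate = 71.675 → 71.7%.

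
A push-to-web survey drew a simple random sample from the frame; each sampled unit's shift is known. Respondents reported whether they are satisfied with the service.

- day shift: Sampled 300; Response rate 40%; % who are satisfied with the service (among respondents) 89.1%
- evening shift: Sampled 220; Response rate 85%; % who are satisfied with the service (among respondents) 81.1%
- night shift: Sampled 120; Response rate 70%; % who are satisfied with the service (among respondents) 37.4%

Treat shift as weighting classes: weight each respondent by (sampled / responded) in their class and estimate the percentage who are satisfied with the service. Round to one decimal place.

Weighting each respondent by the inverse class response rate inflates each class back to its sampled size, so the class weight is n_sampled:
  day shift: 300 × 89.1 = 26,730
  evening shift: 220 × 81.1 = 17,842
  night shift: 120 × 37.4 = 4488
Adjusted estimate = 49,060 / 640 = 76.6562 → 76.7%.

76.7%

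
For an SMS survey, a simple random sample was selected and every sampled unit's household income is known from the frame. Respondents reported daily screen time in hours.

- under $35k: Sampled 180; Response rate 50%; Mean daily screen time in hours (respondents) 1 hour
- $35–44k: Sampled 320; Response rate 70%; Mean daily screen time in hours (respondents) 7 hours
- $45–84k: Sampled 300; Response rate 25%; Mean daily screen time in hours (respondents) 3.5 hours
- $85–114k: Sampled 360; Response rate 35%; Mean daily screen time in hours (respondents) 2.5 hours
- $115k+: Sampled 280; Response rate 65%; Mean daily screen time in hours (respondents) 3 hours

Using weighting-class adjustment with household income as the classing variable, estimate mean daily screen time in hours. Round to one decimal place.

3.6

Each respondent's weight = sampled/responded in their class; summing within a class gives n_sampled, so:
  under $35k: 180 × 1 = 180
  $35–44k: 320 × 7 = 2240
  $45–84k: 300 × 3.5 = 1050
  $85–114k: 360 × 2.5 = 900
  $115k+: 280 × 3 = 840
Adjusted estimate = 5210 / 1,440 = 3.61806 → 3.6.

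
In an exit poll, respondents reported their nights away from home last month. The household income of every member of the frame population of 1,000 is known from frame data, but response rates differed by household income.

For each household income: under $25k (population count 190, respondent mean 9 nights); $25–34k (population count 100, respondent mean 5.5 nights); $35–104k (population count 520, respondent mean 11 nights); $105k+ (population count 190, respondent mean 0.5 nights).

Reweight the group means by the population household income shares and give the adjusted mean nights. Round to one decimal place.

Reweight to the known household income distribution:
  under $25k: (190/1,000) × 9 = 1.71
  $25–34k: (100/1,000) × 5.5 = 0.55
  $35–104k: (520/1,000) × 11 = 5.72
  $105k+: (190/1,000) × 0.5 = 0.095
Post-stratified estimate = 8.075 → 8.1.

8.1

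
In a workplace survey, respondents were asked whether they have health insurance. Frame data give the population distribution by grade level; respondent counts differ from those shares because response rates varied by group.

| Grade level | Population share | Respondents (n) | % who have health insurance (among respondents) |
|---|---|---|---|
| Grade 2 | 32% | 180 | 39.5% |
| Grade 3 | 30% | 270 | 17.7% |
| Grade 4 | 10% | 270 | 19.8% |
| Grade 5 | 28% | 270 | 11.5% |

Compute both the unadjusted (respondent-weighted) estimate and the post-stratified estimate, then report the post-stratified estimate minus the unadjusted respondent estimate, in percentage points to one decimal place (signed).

+2.6 percentage points

Naive respondent-only estimate (weights = respondent counts):
  (180/990)×39.5 + (270/990)×17.7 + (270/990)×19.8 + (270/990)×11.5 = 20.5455%
Post-stratifying to population shares instead:
  0.32×39.5 + 0.3×17.7 + 0.1×19.8 + 0.28×11.5 = 23.15%
Difference = 23.15 − 20.5455 = 2.6045 pp.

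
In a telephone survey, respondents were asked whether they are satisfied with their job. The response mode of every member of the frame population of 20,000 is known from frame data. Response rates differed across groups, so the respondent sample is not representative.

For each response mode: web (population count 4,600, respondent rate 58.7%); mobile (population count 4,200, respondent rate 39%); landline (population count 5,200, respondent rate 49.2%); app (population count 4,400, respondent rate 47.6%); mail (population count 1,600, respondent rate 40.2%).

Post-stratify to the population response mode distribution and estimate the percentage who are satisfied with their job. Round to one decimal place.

Reweight to the known response mode distribution:
  web: (4,600/20,000) × 58.7 = 13.501
  mobile: (4,200/20,000) × 39 = 8.19
  landline: (5,200/20,000) × 49.2 = 12.792
  app: (4,400/20,000) × 47.6 = 10.472
  mail: (1,600/20,000) × 40.2 = 3.216
Post-stratified estimate = 48.171 → 48.2%.

48.2%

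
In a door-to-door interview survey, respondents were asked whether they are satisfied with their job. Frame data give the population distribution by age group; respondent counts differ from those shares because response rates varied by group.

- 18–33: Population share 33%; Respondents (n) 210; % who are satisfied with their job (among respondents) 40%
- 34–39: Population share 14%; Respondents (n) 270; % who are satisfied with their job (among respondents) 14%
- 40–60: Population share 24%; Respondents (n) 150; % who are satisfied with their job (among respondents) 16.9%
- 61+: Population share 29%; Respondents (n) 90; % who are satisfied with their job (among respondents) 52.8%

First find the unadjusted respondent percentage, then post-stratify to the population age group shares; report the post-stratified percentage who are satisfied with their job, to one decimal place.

Naive respondent-only estimate (weights = respondent counts):
  (210/720)×40 + (270/720)×14 + (150/720)×16.9 + (90/720)×52.8 = 27.0375%
Post-stratified estimate weights by population shares:
  0.33×40 + 0.14×14 + 0.24×16.9 + 0.29×52.8 = 34.528%

34.5%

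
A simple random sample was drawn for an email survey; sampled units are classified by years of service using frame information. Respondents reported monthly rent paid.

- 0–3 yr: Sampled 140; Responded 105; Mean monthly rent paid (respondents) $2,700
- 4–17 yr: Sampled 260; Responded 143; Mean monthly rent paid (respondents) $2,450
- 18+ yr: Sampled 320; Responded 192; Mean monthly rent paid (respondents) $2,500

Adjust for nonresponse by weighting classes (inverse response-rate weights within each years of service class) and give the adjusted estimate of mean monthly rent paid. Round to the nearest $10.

Class response rates: 0–3 yr 105/140 = 75%, 4–17 yr 143/260 = 55%, 18+ yr 192/320 = 60%.
Inverse-response-rate weighting restores each class to its sampled count, so class totals weight by n_sampled:
  0–3 yr: 140 × 2700 = 378,000
  4–17 yr: 260 × 2450 = 637,000
  18+ yr: 320 × 2500 = 800,000
Adjusted estimate = 1,815,000 / 720 = 2520.83 → $2,520.

$2,520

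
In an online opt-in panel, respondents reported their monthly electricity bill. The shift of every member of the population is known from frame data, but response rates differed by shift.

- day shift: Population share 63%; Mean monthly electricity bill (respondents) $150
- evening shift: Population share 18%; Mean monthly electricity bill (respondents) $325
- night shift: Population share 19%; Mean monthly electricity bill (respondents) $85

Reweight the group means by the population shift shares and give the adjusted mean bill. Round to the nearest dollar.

Weight each group's respondent value by its population share:
  day shift: 0.63 × 150 = 94.5
  evening shift: 0.18 × 325 = 58.5
  night shift: 0.19 × 85 = 16.15
Post-stratified estimate = 169.15 → $169.

$169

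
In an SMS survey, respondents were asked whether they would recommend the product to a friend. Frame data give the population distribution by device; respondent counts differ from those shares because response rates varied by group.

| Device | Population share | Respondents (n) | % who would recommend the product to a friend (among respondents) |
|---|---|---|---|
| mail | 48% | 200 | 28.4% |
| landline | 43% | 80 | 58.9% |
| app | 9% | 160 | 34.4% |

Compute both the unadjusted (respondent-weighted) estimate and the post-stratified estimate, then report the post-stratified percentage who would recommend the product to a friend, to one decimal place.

42.1%

Unadjusted (pooled respondent) estimate weights by respondent counts:
  (200/440)×28.4 + (80/440)×58.9 + (160/440)×34.4 = 36.1273%
Reweighting by population device shares:
  0.48×28.4 + 0.43×58.9 + 0.09×34.4 = 42.055%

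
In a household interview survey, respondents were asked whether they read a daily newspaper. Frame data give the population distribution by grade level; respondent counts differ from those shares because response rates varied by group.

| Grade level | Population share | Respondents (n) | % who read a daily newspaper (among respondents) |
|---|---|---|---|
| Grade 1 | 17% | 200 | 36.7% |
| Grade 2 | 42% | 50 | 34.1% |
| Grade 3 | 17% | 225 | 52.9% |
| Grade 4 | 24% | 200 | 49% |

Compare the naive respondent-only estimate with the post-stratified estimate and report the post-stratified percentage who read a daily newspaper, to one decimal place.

41.3%

Naive respondent-only estimate (weights = respondent counts):
  (200/675)×36.7 + (50/675)×34.1 + (225/675)×52.9 + (200/675)×49 = 45.5519%
Post-stratifying to population shares instead:
  0.17×36.7 + 0.42×34.1 + 0.17×52.9 + 0.24×49 = 41.314%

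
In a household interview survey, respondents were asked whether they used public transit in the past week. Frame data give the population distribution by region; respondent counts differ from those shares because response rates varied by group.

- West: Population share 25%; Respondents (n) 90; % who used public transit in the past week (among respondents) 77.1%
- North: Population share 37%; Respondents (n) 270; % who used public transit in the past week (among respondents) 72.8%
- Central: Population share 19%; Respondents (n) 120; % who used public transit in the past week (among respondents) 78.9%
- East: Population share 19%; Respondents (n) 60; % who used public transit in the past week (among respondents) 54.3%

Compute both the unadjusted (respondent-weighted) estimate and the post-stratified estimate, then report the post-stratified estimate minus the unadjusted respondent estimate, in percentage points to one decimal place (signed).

-1.3 percentage points

Unadjusted (pooled respondent) estimate weights by respondent counts:
  (90/540)×77.1 + (270/540)×72.8 + (120/540)×78.9 + (60/540)×54.3 = 72.8167%
Post-stratifying to population shares instead:
  0.25×77.1 + 0.37×72.8 + 0.19×78.9 + 0.19×54.3 = 71.519%
Difference = 71.519 − 72.8167 = -1.2977 pp.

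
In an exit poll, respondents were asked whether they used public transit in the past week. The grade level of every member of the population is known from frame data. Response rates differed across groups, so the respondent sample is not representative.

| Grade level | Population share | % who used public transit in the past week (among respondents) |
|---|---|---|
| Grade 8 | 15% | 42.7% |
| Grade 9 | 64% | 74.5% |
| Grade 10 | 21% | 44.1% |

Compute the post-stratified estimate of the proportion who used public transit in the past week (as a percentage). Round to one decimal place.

63.3%

Weight each group's respondent value by its population share:
  Grade 8: 0.15 × 42.7 = 6.405
  Grade 9: 0.64 × 74.5 = 47.68
  Grade 10: 0.21 × 44.1 = 9.261
Post-stratified estimate = 63.346 → 63.3%.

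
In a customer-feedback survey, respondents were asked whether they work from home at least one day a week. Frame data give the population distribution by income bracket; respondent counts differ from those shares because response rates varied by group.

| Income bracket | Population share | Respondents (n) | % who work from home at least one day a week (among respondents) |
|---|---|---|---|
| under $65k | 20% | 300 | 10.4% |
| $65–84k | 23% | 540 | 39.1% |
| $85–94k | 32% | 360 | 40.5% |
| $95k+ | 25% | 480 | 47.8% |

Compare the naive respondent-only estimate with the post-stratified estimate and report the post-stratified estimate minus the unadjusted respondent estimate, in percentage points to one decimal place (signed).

-0.8 percentage points

Unadjusted (pooled respondent) estimate weights by respondent counts:
  (300/1680)×10.4 + (540/1680)×39.1 + (360/1680)×40.5 + (480/1680)×47.8 = 36.7607%
Reweighting by population income bracket shares:
  0.2×10.4 + 0.23×39.1 + 0.32×40.5 + 0.25×47.8 = 35.983%
Difference = 35.983 − 36.7607 = -0.7777 pp.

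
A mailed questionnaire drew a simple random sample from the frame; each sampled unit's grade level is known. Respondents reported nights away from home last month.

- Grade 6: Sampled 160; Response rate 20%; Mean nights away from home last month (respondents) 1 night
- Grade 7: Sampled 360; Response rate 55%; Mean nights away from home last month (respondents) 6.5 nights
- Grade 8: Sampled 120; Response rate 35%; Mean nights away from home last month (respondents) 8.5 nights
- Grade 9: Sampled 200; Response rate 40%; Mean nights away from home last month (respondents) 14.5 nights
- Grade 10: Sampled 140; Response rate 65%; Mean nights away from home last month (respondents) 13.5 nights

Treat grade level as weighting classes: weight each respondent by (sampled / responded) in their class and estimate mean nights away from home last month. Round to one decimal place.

Each respondent's weight = sampled/responded in their class; summing within a class gives n_sampled, so:
  Grade 6: 160 × 1 = 160
  Grade 7: 360 × 6.5 = 2340
  Grade 8: 120 × 8.5 = 1020
  Grade 9: 200 × 14.5 = 2900
  Grade 10: 140 × 13.5 = 1890
Adjusted estimate = 8310 / 980 = 8.47959 → 8.5.

8.5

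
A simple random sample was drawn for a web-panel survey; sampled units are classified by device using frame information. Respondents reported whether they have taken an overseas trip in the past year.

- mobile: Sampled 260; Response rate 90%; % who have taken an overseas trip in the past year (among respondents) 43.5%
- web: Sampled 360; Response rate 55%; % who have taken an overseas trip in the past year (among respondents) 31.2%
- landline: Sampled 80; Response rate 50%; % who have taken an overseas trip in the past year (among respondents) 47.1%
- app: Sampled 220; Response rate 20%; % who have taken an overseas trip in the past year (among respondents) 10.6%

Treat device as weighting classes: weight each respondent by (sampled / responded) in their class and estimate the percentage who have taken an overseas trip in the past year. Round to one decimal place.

Each respondent's weight = sampled/responded in their class; summing within a class gives n_sampled, so:
  mobile: 260 × 43.5 = 11,310
  web: 360 × 31.2 = 11,232
  landline: 80 × 47.1 = 3768
  app: 220 × 10.6 = 2332
Adjusted estimate = 28,642 / 920 = 31.1326 → 31.1%.

31.1%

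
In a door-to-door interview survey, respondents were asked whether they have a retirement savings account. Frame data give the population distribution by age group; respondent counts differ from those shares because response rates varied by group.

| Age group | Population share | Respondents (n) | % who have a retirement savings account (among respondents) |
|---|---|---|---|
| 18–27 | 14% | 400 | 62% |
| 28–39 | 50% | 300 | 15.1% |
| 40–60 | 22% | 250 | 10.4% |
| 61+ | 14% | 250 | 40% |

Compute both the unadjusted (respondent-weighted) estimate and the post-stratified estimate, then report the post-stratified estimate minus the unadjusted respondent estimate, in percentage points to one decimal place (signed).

Unadjusted (pooled respondent) estimate weights by respondent counts:
  (400/1200)×62 + (300/1200)×15.1 + (250/1200)×10.4 + (250/1200)×40 = 34.9417%
Reweighting by population age group shares:
  0.14×62 + 0.5×15.1 + 0.22×10.4 + 0.14×40 = 24.118%
Difference = 24.118 − 34.9417 = -10.8237 pp.

-10.8 percentage points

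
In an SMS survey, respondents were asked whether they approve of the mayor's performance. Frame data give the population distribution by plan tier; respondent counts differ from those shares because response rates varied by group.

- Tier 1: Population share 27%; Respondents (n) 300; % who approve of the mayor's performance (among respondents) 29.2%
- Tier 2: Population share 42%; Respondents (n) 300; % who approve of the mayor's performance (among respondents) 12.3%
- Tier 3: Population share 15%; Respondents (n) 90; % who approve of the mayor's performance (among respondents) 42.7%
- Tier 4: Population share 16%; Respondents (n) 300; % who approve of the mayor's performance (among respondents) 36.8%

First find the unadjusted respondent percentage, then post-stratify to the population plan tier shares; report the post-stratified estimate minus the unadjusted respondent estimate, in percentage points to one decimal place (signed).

Naive respondent-only estimate (weights = respondent counts):
  (300/990)×29.2 + (300/990)×12.3 + (90/990)×42.7 + (300/990)×36.8 = 27.6091%
Post-stratified estimate weights by population shares:
  0.27×29.2 + 0.42×12.3 + 0.15×42.7 + 0.16×36.8 = 25.343%
Difference = 25.343 − 27.6091 = -2.2661 pp.

-2.3 percentage points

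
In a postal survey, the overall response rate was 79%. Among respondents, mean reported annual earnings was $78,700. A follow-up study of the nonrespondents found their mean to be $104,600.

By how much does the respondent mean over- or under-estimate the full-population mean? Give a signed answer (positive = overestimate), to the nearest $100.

-$5,400

Nonresponse fraction = 1 − 0.79 = 0.21.
Bias = (nonresponse fraction) × (respondent mean − nonrespondent mean)
     = 0.21 × (78,700 − 104,600) = 0.21 × -25,900 = -5439.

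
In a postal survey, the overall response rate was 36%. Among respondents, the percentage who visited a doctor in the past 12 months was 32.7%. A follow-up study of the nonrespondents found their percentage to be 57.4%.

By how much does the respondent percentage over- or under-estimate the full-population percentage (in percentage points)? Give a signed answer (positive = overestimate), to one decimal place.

Nonresponse fraction = 1 − 0.36 = 0.64.
Bias = (nonresponse fraction) × (respondent percentage − nonrespondent percentage)
     = 0.64 × (32.7 − 57.4) = 0.64 × -24.7 = -15.808.

-15.8 percentage points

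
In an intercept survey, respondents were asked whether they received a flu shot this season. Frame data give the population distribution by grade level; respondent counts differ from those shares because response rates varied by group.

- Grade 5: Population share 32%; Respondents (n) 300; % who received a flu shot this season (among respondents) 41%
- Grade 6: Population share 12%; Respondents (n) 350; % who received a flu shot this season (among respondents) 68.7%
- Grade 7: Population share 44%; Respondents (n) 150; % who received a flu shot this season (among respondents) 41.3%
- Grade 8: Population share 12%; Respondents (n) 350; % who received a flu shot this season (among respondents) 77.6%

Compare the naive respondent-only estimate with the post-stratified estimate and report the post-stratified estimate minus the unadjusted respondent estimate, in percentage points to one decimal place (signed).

Unadjusted (pooled respondent) estimate weights by respondent counts:
  (300/1150)×41 + (350/1150)×68.7 + (150/1150)×41.3 + (350/1150)×77.6 = 60.6087%
Post-stratified estimate weights by population shares:
  0.32×41 + 0.12×68.7 + 0.44×41.3 + 0.12×77.6 = 48.848%
Difference = 48.848 − 60.6087 = -11.7607 pp.

-11.8 percentage points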